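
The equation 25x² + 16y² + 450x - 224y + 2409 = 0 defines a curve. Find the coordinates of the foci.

(-9, 4) and (-9, 10)

Rearranging, 25(x² + 18x) + 16(y² - 14y) = -2409.
Complete the square: 25(x + 9)² + 16(y - 7)² = -2409 + 2025 + 784 = 400
Divide by 400: (x + 9)²/16 + (y - 7)²/25 = 1
Ellipse, center (-9, 7), major axis vertical; a² = 25, b² = 16.
c² = a² - b² = 25 - 16 = 9, so c = 3.
Foci lie on the vertical axis through the center: (h, k ± c).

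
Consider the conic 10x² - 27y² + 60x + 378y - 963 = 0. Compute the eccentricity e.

Group the x- and y-terms: 10(x² + 6x) -27(y² - 14y) = 963
10(x + 3)² -27(y - 7)² = 963 + 90 - 1323 = -270
Dividing both sides by -270: (y - 7)²/10 - (x + 3)²/27 = 1
Hyperbola, center (-3, 7), transverse axis vertical; a² = 10, b² = 27.
c² = a² + b² = 37, so c = √37.
e = c/a = √37/√10 = √370/10.

e = √370/10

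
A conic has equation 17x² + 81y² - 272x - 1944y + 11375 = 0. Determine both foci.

Rearranging, 17(x² - 16x) + 81(y² - 24y) = -11375.
Completing the square gives 17(x - 8)² + 81(y - 12)² = -11375 + 1088 + 11664 = 1377.
Dividing both sides by 1377: (x - 8)²/81 + (y - 12)²/17 = 1
Ellipse, center (8, 12), major axis horizontal; a² = 81, b² = 17.
c² = a² - b² = 81 - 17 = 64, so c = 8.
Foci lie on the horizontal axis through the center: (h ± c, k).

(0, 12) and (16, 12)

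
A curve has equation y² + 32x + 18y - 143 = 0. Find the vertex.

(7, -9)

Only y is squared. Complete the square in y: (y + 9)² = -32(x - 7).
Vertex (7, -9); 4p = -32 so p = -8. Opens left.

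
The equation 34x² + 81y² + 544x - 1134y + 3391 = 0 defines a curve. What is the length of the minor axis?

2√34

Collect terms: 34(x² + 16x) + 81(y² - 14y) = -3391
34(x + 8)² + 81(y - 7)² = -3391 + 2176 + 3969 = 2754
Divide by 2754: (x + 8)²/81 + (y - 7)²/34 = 1
Ellipse, center (-8, 7), major axis horizontal; a² = 81, b² = 34.
b² = 34 so b = √34; the minor axis has length 2b = 2√34.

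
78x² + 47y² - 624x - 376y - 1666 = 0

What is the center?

(4, 4)

Group: 78(x² - 8x) + 47(y² - 8y) = 1666
Complete the square: 78(x - 4)² + 47(y - 4)² = 1666 + 1248 + 752 = 3666
Divide through by 3666 to get (x - 4)²/47 + (y - 4)²/78 = 1.
Ellipse with center (4, 4).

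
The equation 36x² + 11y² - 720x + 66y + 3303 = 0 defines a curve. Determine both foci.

(10, -8) and (10, 2)

Rearranging, 36(x² - 20x) + 11(y² + 6y) = -3303.
Completing the square gives 36(x - 10)² + 11(y + 3)² = -3303 + 3600 + 99 = 396.
Divide through by 396 to get (x - 10)²/11 + (y + 3)²/36 = 1.
Ellipse, center (10, -3), major axis vertical; a² = 36, b² = 11.
c² = a² - b² = 36 - 11 = 25, so c = 5.
Foci lie on the vertical axis through the center: (h, k ± c).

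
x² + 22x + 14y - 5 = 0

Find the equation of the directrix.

y = 25/2

Only x is squared. Complete the square in x: (x + 11)² = -14(y - 9).
Vertex (-11, 9); 4p = -14 so p = -7/2. Opens down.
Directrix is the horizontal line y = k − p = 9 − (-7/2) = 25/2.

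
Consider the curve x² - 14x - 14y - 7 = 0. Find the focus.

Only x is squared. Complete the square in x: (x - 7)² = 14(y + 4).
Vertex (7, -4); 4p = 14 so p = 7/2. Opens up.
Focus is p units from the vertex along the axis: (h, k + p).

(7, -1/2)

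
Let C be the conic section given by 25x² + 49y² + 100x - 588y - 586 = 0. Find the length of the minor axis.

10√2

Group: 25(x² + 4x) + 49(y² - 12y) = 586
Complete the square: 25(x + 2)² + 49(y - 6)² = 586 + 100 + 1764 = 2450
Divide through by 2450 to get (x + 2)²/98 + (y - 6)²/50 = 1.
Ellipse, center (-2, 6), major axis horizontal; a² = 98, b² = 50.
b² = 50 so b = 5√2; the minor axis has length 2b = 10√2.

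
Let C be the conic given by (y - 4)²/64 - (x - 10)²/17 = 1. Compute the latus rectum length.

Center (10, 4). The positive term is the y-term, so the transverse axis is vertical; a² = 64, b² = 17.
Latus rectum length = 2b²/a = 2·17/8 = 17/4.

17/4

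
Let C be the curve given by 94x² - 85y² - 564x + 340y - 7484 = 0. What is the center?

Collect terms: 94(x² - 6x) -85(y² - 4y) = 7484
Completing the square gives 94(x - 3)² -85(y - 2)² = 7484 + 846 - 340 = 7990.
Divide through by 7990 to get (x - 3)²/85 - (y - 2)²/94 = 1.
Hyperbola with center (3, 2).

(3, 2)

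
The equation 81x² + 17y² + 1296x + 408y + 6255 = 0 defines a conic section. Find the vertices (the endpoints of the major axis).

(-8, -21) and (-8, -3)

Group: 81(x² + 16x) + 17(y² + 24y) = -6255
Complete the square in x and y: 81(x + 8)² + 17(y + 12)² = -6255 + 5184 + 2448 = 1377
Divide through by 1377 to get (x + 8)²/17 + (y + 12)²/81 = 1.
Ellipse, center (-8, -12), major axis vertical; a² = 81, b² = 17.
a = 9. Vertices at (h, k ± a).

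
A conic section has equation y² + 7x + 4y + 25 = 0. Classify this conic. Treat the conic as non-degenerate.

No xy term. Coefficients of x² and y² are A = 0, C = 1.
Exactly one squared variable ⇒ parabola.

parabola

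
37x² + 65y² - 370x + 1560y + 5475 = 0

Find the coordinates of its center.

37(x² - 10x) + 65(y² + 24y) = -5475
Complete the square: 37(x - 5)² + 65(y + 12)² = -5475 + 925 + 9360 = 4810
Divide through by 4810 to get (x - 5)²/130 + (y + 12)²/74 = 1.
Ellipse with center (5, -12).

(5, -12)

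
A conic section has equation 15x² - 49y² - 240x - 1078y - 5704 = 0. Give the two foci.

(0, -11) and (16, -11)

Group the x- and y-terms: 15(x² - 16x) -49(y² + 22y) = 5704
15(x - 8)² -49(y + 11)² = 5704 + 960 - 5929 = 735
Divide through by 735 to get (x - 8)²/49 - (y + 11)²/15 = 1.
Hyperbola, center (8, -11), transverse axis horizontal; a² = 49, b² = 15.
c² = a² + b² = 49 + 15 = 64, so c = 8.
Foci lie on the horizontal axis through the center: (h ± c, k).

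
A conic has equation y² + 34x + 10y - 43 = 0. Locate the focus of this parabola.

Only y is squared. Complete the square in y: (y + 5)² = -34(x - 2).
Vertex (2, -5); 4p = -34 so p = -17/2. Opens left.
Focus is p units from the vertex along the axis: (h + p, k).

(-13/2, -5)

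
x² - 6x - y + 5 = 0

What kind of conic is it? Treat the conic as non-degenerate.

parabola

No xy term. Coefficients of x² and y² are A = 1, C = 0.
Exactly one squared variable ⇒ parabola.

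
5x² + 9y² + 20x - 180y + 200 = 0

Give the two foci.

5(x² + 4x) + 9(y² - 20y) = -200
Complete the square: 5(x + 2)² + 9(y - 10)² = -200 + 20 + 900 = 720
Dividing both sides by 720: (x + 2)²/144 + (y - 10)²/80 = 1
Ellipse, center (-2, 10), major axis horizontal; a² = 144, b² = 80.
c² = a² - b² = 144 - 80 = 64, so c = 8.
Foci lie on the horizontal axis through the center: (h ± c, k).

(-10, 10) and (6, 10)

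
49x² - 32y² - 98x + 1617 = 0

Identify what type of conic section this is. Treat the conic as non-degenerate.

hyperbola

No xy term. Coefficients of x² and y² are A = 49, C = -32.
A and C have opposite signs ⇒ hyperbola.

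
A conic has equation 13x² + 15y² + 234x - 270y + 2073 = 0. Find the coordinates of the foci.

(-9 - √2, 9) and (-9 + √2, 9)

Group: 13(x² + 18x) + 15(y² - 18y) = -2073
Complete the square in x and y: 13(x + 9)² + 15(y - 9)² = -2073 + 1053 + 1215 = 195
Divide by 195: (x + 9)²/15 + (y - 9)²/13 = 1
Ellipse, center (-9, 9), major axis horizontal; a² = 15, b² = 13.
c² = a² - b² = 15 - 13 = 2, so c = √2.
Foci lie on the horizontal axis through the center: (h ± c, k).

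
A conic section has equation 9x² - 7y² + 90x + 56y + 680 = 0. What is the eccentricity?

9(x² + 10x) -7(y² - 8y) = -680
Complete the square in x and y: 9(x + 5)² -7(y - 4)² = -680 + 225 - 112 = -567
Divide through by -567 to get (y - 4)²/81 - (x + 5)²/63 = 1.
Hyperbola, center (-5, 4), transverse axis vertical; a² = 81, b² = 63.
c² = a² + b² = 144, so c = 12.
e = c/a = 12/9 = 4/3.

e = 4/3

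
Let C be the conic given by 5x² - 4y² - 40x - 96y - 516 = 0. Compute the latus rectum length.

5

Collect terms: 5(x² - 8x) -4(y² + 24y) = 516
5(x - 4)² -4(y + 12)² = 516 + 80 - 576 = 20
Divide by 20: (x - 4)²/4 - (y + 12)²/5 = 1
Hyperbola, center (4, -12), transverse axis horizontal; a² = 4, b² = 5.
Latus rectum length = 2b²/a = 2·5/2 = 5.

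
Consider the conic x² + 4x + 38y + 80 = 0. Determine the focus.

Only x is squared. Complete the square in x: (x + 2)² = -38(y + 2).
Vertex (-2, -2); 4p = -38 so p = -19/2. Opens down.
Focus is p units from the vertex along the axis: (h, k + p).

(-2, -23/2)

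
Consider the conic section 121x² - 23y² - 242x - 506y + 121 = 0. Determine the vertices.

(1, -22) and (1, 0)

Rearranging, 121(x² - 2x) -23(y² + 22y) = -121.
121(x - 1)² -23(y + 11)² = -121 + 121 - 2783 = -2783
Divide by -2783: (y + 11)²/121 - (x - 1)²/23 = 1
Hyperbola, center (1, -11), transverse axis vertical; a² = 121, b² = 23.
a = 11. Vertices at (h, k ± a).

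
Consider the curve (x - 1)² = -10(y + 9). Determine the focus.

(1, -23/2)

Vertex (1, -9); 4p = -10 so p = -5/2. Opens down.
Focus is p units from the vertex along the axis: (h, k + p).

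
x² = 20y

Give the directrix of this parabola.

y = -5

Vertex (0, 0); 4p = 20 so p = 5. Opens up.
Directrix is the horizontal line y = k − p = 0 − (5) = -5.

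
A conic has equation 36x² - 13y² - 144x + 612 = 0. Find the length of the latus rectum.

13/3

Collect terms: 36(x² - 4x) -13y² = -612
Complete the square: 36(x - 2)² -13y² = -612 + 144 + 0 = -468
Dividing both sides by -468: y²/36 - (x - 2)²/13 = 1
Hyperbola, center (2, 0), transverse axis vertical; a² = 36, b² = 13.
Latus rectum length = 2b²/a = 2·13/6 = 13/3.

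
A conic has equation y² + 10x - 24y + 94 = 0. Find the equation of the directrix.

Only y is squared. Complete the square in y: (y - 12)² = -10(x - 5).
Vertex (5, 12); 4p = -10 so p = -5/2. Opens left.
Directrix is the vertical line x = h − p = 5 − (-5/2) = 15/2.

x = 15/2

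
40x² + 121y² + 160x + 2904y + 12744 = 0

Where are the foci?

(-11, -12) and (7, -12)

Collect terms: 40(x² + 4x) + 121(y² + 24y) = -12744
Complete the square in x and y: 40(x + 2)² + 121(y + 12)² = -12744 + 160 + 17424 = 4840
Dividing both sides by 4840: (x + 2)²/121 + (y + 12)²/40 = 1
Ellipse, center (-2, -12), major axis horizontal; a² = 121, b² = 40.
c² = a² - b² = 121 - 40 = 81, so c = 9.
Foci lie on the horizontal axis through the center: (h ± c, k).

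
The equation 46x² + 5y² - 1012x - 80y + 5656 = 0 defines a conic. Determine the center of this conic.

(11, 8)

Group: 46(x² - 22x) + 5(y² - 16y) = -5656
Completing the square gives 46(x - 11)² + 5(y - 8)² = -5656 + 5566 + 320 = 230.
Dividing both sides by 230: (x - 11)²/5 + (y - 8)²/46 = 1
Ellipse with center (11, 8).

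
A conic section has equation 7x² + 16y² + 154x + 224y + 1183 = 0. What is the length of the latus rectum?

7

Rearranging, 7(x² + 22x) + 16(y² + 14y) = -1183.
Complete the square: 7(x + 11)² + 16(y + 7)² = -1183 + 847 + 784 = 448
Divide through by 448 to get (x + 11)²/64 + (y + 7)²/28 = 1.
Ellipse, center (-11, -7), major axis horizontal; a² = 64, b² = 28.
Latus rectum length = 2b²/a = 2·28/8 = 7.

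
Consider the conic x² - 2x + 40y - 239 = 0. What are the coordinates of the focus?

Only x is squared. Complete the square in x: (x - 1)² = -40(y - 6).
Vertex (1, 6); 4p = -40 so p = -10. Opens down.
Focus is p units from the vertex along the axis: (h, k + p).

(1, -4)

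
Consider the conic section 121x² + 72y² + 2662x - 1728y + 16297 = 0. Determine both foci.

Group the x- and y-terms: 121(x² + 22x) + 72(y² - 24y) = -16297
Completing the square gives 121(x + 11)² + 72(y - 12)² = -16297 + 14641 + 10368 = 8712.
Divide through by 8712 to get (x + 11)²/72 + (y - 12)²/121 = 1.
Ellipse, center (-11, 12), major axis vertical; a² = 121, b² = 72.
c² = a² - b² = 121 - 72 = 49, so c = 7.
Foci lie on the vertical axis through the center: (h, k ± c).

(-11, 5) and (-11, 19)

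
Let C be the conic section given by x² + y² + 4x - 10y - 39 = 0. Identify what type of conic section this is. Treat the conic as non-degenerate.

circle

No xy term. Coefficients of x² and y² are A = 1, C = 1.
A = C (same sign) ⇒ circle.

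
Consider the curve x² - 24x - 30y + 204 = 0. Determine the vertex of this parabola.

(12, 2)

Only x is squared. Complete the square in x: (x - 12)² = 30(y - 2).
Vertex (12, 2); 4p = 30 so p = 15/2. Opens up.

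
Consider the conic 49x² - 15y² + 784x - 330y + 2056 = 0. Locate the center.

(-8, -11)

Group: 49(x² + 16x) -15(y² + 22y) = -2056
Complete the square: 49(x + 8)² -15(y + 11)² = -2056 + 3136 - 1815 = -735
Divide by -735: (y + 11)²/49 - (x + 8)²/15 = 1
Hyperbola with center (-8, -11).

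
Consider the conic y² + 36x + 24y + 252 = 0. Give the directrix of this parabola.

x = 6

Only y is squared. Complete the square in y: (y + 12)² = -36(x + 3).
Vertex (-3, -12); 4p = -36 so p = -9. Opens left.
Directrix is the vertical line x = h − p = -3 − (-9) = 6.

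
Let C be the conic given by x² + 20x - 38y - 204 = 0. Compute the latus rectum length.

38

Only x is squared. Complete the square in x: (x + 10)² = 38(y + 8).
Vertex (-10, -8); 4p = 38 so p = 19/2. Opens up.
Latus rectum length = |4p| = 38.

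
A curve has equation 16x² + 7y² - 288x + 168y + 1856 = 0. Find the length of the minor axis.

4√7

Collect terms: 16(x² - 18x) + 7(y² + 24y) = -1856
Complete the square: 16(x - 9)² + 7(y + 12)² = -1856 + 1296 + 1008 = 448
Dividing both sides by 448: (x - 9)²/28 + (y + 12)²/64 = 1
Ellipse, center (9, -12), major axis vertical; a² = 64, b² = 28.
b² = 28 so b = 2√7; the minor axis has length 2b = 4√7.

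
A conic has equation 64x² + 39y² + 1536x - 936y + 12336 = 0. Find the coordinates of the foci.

Group: 64(x² + 24x) + 39(y² - 24y) = -12336
Complete the square in x and y: 64(x + 12)² + 39(y - 12)² = -12336 + 9216 + 5616 = 2496
Divide through by 2496 to get (x + 12)²/39 + (y - 12)²/64 = 1.
Ellipse, center (-12, 12), major axis vertical; a² = 64, b² = 39.
c² = a² - b² = 64 - 39 = 25, so c = 5.
Foci lie on the vertical axis through the center: (h, k ± c).

(-12, 7) and (-12, 17)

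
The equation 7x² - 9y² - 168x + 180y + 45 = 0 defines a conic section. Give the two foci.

Group the x- and y-terms: 7(x² - 24x) -9(y² - 20y) = -45
Completing the square gives 7(x - 12)² -9(y - 10)² = -45 + 1008 - 900 = 63.
Divide by 63: (x - 12)²/9 - (y - 10)²/7 = 1
Hyperbola, center (12, 10), transverse axis horizontal; a² = 9, b² = 7.
c² = a² + b² = 9 + 7 = 16, so c = 4.
Foci lie on the horizontal axis through the center: (h ± c, k).

(8, 10) and (16, 10)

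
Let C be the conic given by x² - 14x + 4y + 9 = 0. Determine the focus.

Only x is squared. Complete the square in x: (x - 7)² = -4(y - 10).
Vertex (7, 10); 4p = -4 so p = -1. Opens down.
Focus is p units from the vertex along the axis: (h, k + p).

(7, 9)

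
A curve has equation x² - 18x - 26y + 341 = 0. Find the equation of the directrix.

Only x is squared. Complete the square in x: (x - 9)² = 26(y - 10).
Vertex (9, 10); 4p = 26 so p = 13/2. Opens up.
Directrix is the horizontal line y = k − p = 10 − (13/2) = 7/2.

y = 7/2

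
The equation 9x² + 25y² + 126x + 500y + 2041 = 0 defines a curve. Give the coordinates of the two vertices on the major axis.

Rearranging, 9(x² + 14x) + 25(y² + 20y) = -2041.
9(x + 7)² + 25(y + 10)² = -2041 + 441 + 2500 = 900
Divide through by 900 to get (x + 7)²/100 + (y + 10)²/36 = 1.
Ellipse, center (-7, -10), major axis horizontal; a² = 100, b² = 36.
a = 10. Vertices at (h ± a, k).

(-17, -10) and (3, -10)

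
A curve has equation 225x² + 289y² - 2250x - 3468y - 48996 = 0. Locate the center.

(5, 6)

Rearranging, 225(x² - 10x) + 289(y² - 12y) = 48996.
Completing the square gives 225(x - 5)² + 289(y - 6)² = 48996 + 5625 + 10404 = 65025.
Dividing both sides by 65025: (x - 5)²/289 + (y - 6)²/225 = 1
Ellipse with center (5, 6).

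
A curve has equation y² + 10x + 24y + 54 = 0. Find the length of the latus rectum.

Only y is squared. Complete the square in y: (y + 12)² = -10(x - 9).
Vertex (9, -12); 4p = -10 so p = -5/2. Opens left.
Latus rectum length = |4p| = 10.

10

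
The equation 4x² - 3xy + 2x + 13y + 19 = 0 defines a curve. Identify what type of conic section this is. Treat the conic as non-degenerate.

hyperbola

A = 4, B = -3, C = 0.
Discriminant B² − 4AC = (-3)² − 4·4·0 = 9.
B² − 4AC > 0 ⇒ hyperbola.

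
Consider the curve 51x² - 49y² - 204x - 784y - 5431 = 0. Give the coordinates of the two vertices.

Collect terms: 51(x² - 4x) -49(y² + 16y) = 5431
Completing the square gives 51(x - 2)² -49(y + 8)² = 5431 + 204 - 3136 = 2499.
Divide through by 2499 to get (x - 2)²/49 - (y + 8)²/51 = 1.
Hyperbola, center (2, -8), transverse axis horizontal; a² = 49, b² = 51.
a = 7. Vertices at (h ± a, k).

(-5, -8) and (9, -8)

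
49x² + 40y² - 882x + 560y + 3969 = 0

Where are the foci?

Collect terms: 49(x² - 18x) + 40(y² + 14y) = -3969
49(x - 9)² + 40(y + 7)² = -3969 + 3969 + 1960 = 1960
Divide by 1960: (x - 9)²/40 + (y + 7)²/49 = 1
Ellipse, center (9, -7), major axis vertical; a² = 49, b² = 40.
c² = a² - b² = 49 - 40 = 9, so c = 3.
Foci lie on the vertical axis through the center: (h, k ± c).

(9, -10) and (9, -4)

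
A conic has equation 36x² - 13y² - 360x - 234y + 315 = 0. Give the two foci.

(5, -16) and (5, -2)

Group: 36(x² - 10x) -13(y² + 18y) = -315
Complete the square: 36(x - 5)² -13(y + 9)² = -315 + 900 - 1053 = -468
Dividing both sides by -468: (y + 9)²/36 - (x - 5)²/13 = 1
Hyperbola, center (5, -9), transverse axis vertical; a² = 36, b² = 13.
c² = a² + b² = 36 + 13 = 49, so c = 7.
Foci lie on the vertical axis through the center: (h, k ± c).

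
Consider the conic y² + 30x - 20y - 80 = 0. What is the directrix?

Only y is squared. Complete the square in y: (y - 10)² = -30(x - 6).
Vertex (6, 10); 4p = -30 so p = -15/2. Opens left.
Directrix is the vertical line x = h − p = 6 − (-15/2) = 27/2.

x = 27/2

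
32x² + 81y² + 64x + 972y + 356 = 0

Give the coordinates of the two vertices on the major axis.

(-10, -6) and (8, -6)

Collect terms: 32(x² + 2x) + 81(y² + 12y) = -356
Complete the square: 32(x + 1)² + 81(y + 6)² = -356 + 32 + 2916 = 2592
Dividing both sides by 2592: (x + 1)²/81 + (y + 6)²/32 = 1
Ellipse, center (-1, -6), major axis horizontal; a² = 81, b² = 32.
a = 9. Vertices at (h ± a, k).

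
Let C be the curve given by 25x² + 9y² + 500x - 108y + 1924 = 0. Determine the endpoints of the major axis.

Group the x- and y-terms: 25(x² + 20x) + 9(y² - 12y) = -1924
Complete the square: 25(x + 10)² + 9(y - 6)² = -1924 + 2500 + 324 = 900
Divide by 900: (x + 10)²/36 + (y - 6)²/100 = 1
Ellipse, center (-10, 6), major axis vertical; a² = 100, b² = 36.
a = 10. Vertices at (h, k ± a).

(-10, -4) and (-10, 16)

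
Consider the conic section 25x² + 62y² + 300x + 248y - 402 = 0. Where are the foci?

(-6 - √37, -2) and (-6 + √37, -2)

Group: 25(x² + 12x) + 62(y² + 4y) = 402
25(x + 6)² + 62(y + 2)² = 402 + 900 + 248 = 1550
Divide through by 1550 to get (x + 6)²/62 + (y + 2)²/25 = 1.
Ellipse, center (-6, -2), major axis horizontal; a² = 62, b² = 25.
c² = a² - b² = 62 - 25 = 37, so c = √37.
Foci lie on the horizontal axis through the center: (h ± c, k).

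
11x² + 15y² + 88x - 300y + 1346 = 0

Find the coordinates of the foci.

(-4 - 2√2, 10) and (-4 + 2√2, 10)

Rearranging, 11(x² + 8x) + 15(y² - 20y) = -1346.
Complete the square: 11(x + 4)² + 15(y - 10)² = -1346 + 176 + 1500 = 330
Divide through by 330 to get (x + 4)²/30 + (y - 10)²/22 = 1.
Ellipse, center (-4, 10), major axis horizontal; a² = 30, b² = 22.
c² = a² - b² = 30 - 22 = 8, so c = 2√2.
Foci lie on the horizontal axis through the center: (h ± c, k).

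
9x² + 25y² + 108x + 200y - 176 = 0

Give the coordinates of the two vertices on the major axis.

Group: 9(x² + 12x) + 25(y² + 8y) = 176
Complete the square: 9(x + 6)² + 25(y + 4)² = 176 + 324 + 400 = 900
Divide by 900: (x + 6)²/100 + (y + 4)²/36 = 1
Ellipse, center (-6, -4), major axis horizontal; a² = 100, b² = 36.
a = 10. Vertices at (h ± a, k).

(-16, -4) and (4, -4)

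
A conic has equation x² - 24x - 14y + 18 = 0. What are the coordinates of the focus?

Only x is squared. Complete the square in x: (x - 12)² = 14(y + 9).
Vertex (12, -9); 4p = 14 so p = 7/2. Opens up.
Focus is p units from the vertex along the axis: (h, k + p).

(12, -11/2)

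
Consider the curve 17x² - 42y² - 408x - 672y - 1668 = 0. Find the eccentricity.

Group the x- and y-terms: 17(x² - 24x) -42(y² + 16y) = 1668
Complete the square in x and y: 17(x - 12)² -42(y + 8)² = 1668 + 2448 - 2688 = 1428
Divide by 1428: (x - 12)²/84 - (y + 8)²/34 = 1
Hyperbola, center (12, -8), transverse axis horizontal; a² = 84, b² = 34.
c² = a² + b² = 118, so c = √118.
e = c/a = √118/2√21 = √2478/42.

e = √2478/42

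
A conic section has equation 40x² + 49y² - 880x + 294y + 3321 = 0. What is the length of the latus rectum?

80/7

Group the x- and y-terms: 40(x² - 22x) + 49(y² + 6y) = -3321
40(x - 11)² + 49(y + 3)² = -3321 + 4840 + 441 = 1960
Divide through by 1960 to get (x - 11)²/49 + (y + 3)²/40 = 1.
Ellipse, center (11, -3), major axis horizontal; a² = 49, b² = 40.
Latus rectum length = 2b²/a = 2·40/7 = 80/7.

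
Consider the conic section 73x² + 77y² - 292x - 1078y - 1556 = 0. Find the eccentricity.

73(x² - 4x) + 77(y² - 14y) = 1556
Complete the square in x and y: 73(x - 2)² + 77(y - 7)² = 1556 + 292 + 3773 = 5621
Divide through by 5621 to get (x - 2)²/77 + (y - 7)²/73 = 1.
Ellipse, center (2, 7), major axis horizontal; a² = 77, b² = 73.
c² = a² - b² = 4, so c = 2.
e = c/a = 2/√77 = 2√77/77.

e = 2√77/77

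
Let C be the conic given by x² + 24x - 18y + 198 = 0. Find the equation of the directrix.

Only x is squared. Complete the square in x: (x + 12)² = 18(y - 3).
Vertex (-12, 3); 4p = 18 so p = 9/2. Opens up.
Directrix is the horizontal line y = k − p = 3 − (9/2) = -3/2.

y = -3/2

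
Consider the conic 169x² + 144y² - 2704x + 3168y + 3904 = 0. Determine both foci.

Collect terms: 169(x² - 16x) + 144(y² + 22y) = -3904
Complete the square: 169(x - 8)² + 144(y + 11)² = -3904 + 10816 + 17424 = 24336
Dividing both sides by 24336: (x - 8)²/144 + (y + 11)²/169 = 1
Ellipse, center (8, -11), major axis vertical; a² = 169, b² = 144.
c² = a² - b² = 169 - 144 = 25, so c = 5.
Foci lie on the vertical axis through the center: (h, k ± c).

(8, -16) and (8, -6)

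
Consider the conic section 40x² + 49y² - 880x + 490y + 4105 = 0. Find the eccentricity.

e = 3/7

Rearranging, 40(x² - 22x) + 49(y² + 10y) = -4105.
40(x - 11)² + 49(y + 5)² = -4105 + 4840 + 1225 = 1960
Divide by 1960: (x - 11)²/49 + (y + 5)²/40 = 1
Ellipse, center (11, -5), major axis horizontal; a² = 49, b² = 40.
c² = a² - b² = 9, so c = 3.
e = c/a = 3/7.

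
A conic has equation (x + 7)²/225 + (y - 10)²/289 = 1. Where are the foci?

Center (-7, 10). The larger denominator 289 sits under the y-term, so the major axis is vertical; a² = 289, b² = 225.
c² = a² - b² = 289 - 225 = 64, so c = 8.
Foci lie on the vertical axis through the center: (h, k ± c).

(-7, 2) and (-7, 18)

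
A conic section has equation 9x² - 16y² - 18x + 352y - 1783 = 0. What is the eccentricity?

e = 5/3

Rearranging, 9(x² - 2x) -16(y² - 22y) = 1783.
9(x - 1)² -16(y - 11)² = 1783 + 9 - 1936 = -144
Divide by -144: (y - 11)²/9 - (x - 1)²/16 = 1
Hyperbola, center (1, 11), transverse axis vertical; a² = 9, b² = 16.
c² = a² + b² = 25, so c = 5.
e = c/a = 5/3.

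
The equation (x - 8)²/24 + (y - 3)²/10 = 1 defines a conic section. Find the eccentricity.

e = √21/6

Center (8, 3). The larger denominator 24 sits under the x-term, so the major axis is horizontal; a² = 24, b² = 10.
c² = a² - b² = 14, so c = √14.
e = c/a = √14/2√6 = √21/6.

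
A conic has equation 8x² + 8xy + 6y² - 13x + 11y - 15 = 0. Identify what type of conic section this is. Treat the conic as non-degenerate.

ellipse

A = 8, B = 8, C = 6.
Discriminant B² − 4AC = 8² − 4·8·6 = -128.
B² − 4AC < 0 ⇒ ellipse.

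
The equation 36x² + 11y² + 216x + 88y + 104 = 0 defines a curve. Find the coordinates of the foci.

(-3, -9) and (-3, 1)

Group: 36(x² + 6x) + 11(y² + 8y) = -104
Complete the square: 36(x + 3)² + 11(y + 4)² = -104 + 324 + 176 = 396
Dividing both sides by 396: (x + 3)²/11 + (y + 4)²/36 = 1
Ellipse, center (-3, -4), major axis vertical; a² = 36, b² = 11.
c² = a² - b² = 36 - 11 = 25, so c = 5.
Foci lie on the vertical axis through the center: (h, k ± c).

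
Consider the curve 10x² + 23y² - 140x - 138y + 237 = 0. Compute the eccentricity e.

10(x² - 14x) + 23(y² - 6y) = -237
Completing the square gives 10(x - 7)² + 23(y - 3)² = -237 + 490 + 207 = 460.
Divide by 460: (x - 7)²/46 + (y - 3)²/20 = 1
Ellipse, center (7, 3), major axis horizontal; a² = 46, b² = 20.
c² = a² - b² = 26, so c = √26.
e = c/a = √26/√46 = √299/23.

e = √299/23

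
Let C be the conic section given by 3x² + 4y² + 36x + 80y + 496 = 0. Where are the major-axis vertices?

(-8, -10) and (-4, -10)

Group: 3(x² + 12x) + 4(y² + 20y) = -496
Complete the square in x and y: 3(x + 6)² + 4(y + 10)² = -496 + 108 + 400 = 12
Dividing both sides by 12: (x + 6)²/4 + (y + 10)²/3 = 1
Ellipse, center (-6, -10), major axis horizontal; a² = 4, b² = 3.
a = 2. Vertices at (h ± a, k).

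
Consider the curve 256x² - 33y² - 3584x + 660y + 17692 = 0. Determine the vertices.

(7, -6) and (7, 26)

Group: 256(x² - 14x) -33(y² - 20y) = -17692
Complete the square: 256(x - 7)² -33(y - 10)² = -17692 + 12544 - 3300 = -8448
Divide by -8448: (y - 10)²/256 - (x - 7)²/33 = 1
Hyperbola, center (7, 10), transverse axis vertical; a² = 256, b² = 33.
a = 16. Vertices at (h, k ± a).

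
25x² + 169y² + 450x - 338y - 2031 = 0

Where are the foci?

(-21, 1) and (3, 1)

Group: 25(x² + 18x) + 169(y² - 2y) = 2031
Complete the square in x and y: 25(x + 9)² + 169(y - 1)² = 2031 + 2025 + 169 = 4225
Divide by 4225: (x + 9)²/169 + (y - 1)²/25 = 1
Ellipse, center (-9, 1), major axis horizontal; a² = 169, b² = 25.
c² = a² - b² = 169 - 25 = 144, so c = 12.
Foci lie on the horizontal axis through the center: (h ± c, k).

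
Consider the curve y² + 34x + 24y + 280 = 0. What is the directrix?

Only y is squared. Complete the square in y: (y + 12)² = -34(x + 4).
Vertex (-4, -12); 4p = -34 so p = -17/2. Opens left.
Directrix is the vertical line x = h − p = -4 − (-17/2) = 9/2.

x = 9/2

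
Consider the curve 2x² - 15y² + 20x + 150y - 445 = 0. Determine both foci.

Group the x- and y-terms: 2(x² + 10x) -15(y² - 10y) = 445
Completing the square gives 2(x + 5)² -15(y - 5)² = 445 + 50 - 375 = 120.
Divide by 120: (x + 5)²/60 - (y - 5)²/8 = 1
Hyperbola, center (-5, 5), transverse axis horizontal; a² = 60, b² = 8.
c² = a² + b² = 60 + 8 = 68, so c = 2√17.
Foci lie on the horizontal axis through the center: (h ± c, k).

(-5 - 2√17, 5) and (-5 + 2√17, 5)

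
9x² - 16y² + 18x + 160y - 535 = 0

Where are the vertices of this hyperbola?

Group the x- and y-terms: 9(x² + 2x) -16(y² - 10y) = 535
Complete the square in x and y: 9(x + 1)² -16(y - 5)² = 535 + 9 - 400 = 144
Dividing both sides by 144: (x + 1)²/16 - (y - 5)²/9 = 1
Hyperbola, center (-1, 5), transverse axis horizontal; a² = 16, b² = 9.
a = 4. Vertices at (h ± a, k).

(-5, 5) and (3, 5)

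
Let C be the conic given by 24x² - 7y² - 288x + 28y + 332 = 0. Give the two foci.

Group: 24(x² - 12x) -7(y² - 4y) = -332
Complete the square: 24(x - 6)² -7(y - 2)² = -332 + 864 - 28 = 504
Divide by 504: (x - 6)²/21 - (y - 2)²/72 = 1
Hyperbola, center (6, 2), transverse axis horizontal; a² = 21, b² = 72.
c² = a² + b² = 21 + 72 = 93, so c = √93.
Foci lie on the horizontal axis through the center: (h ± c, k).

(6 - √93, 2) and (6 + √93, 2)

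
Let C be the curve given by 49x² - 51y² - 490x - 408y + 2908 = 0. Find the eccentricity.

49(x² - 10x) -51(y² + 8y) = -2908
Complete the square: 49(x - 5)² -51(y + 4)² = -2908 + 1225 - 816 = -2499
Divide through by -2499 to get (y + 4)²/49 - (x - 5)²/51 = 1.
Hyperbola, center (5, -4), transverse axis vertical; a² = 49, b² = 51.
c² = a² + b² = 100, so c = 10.
e = c/a = 10/7.

e = 10/7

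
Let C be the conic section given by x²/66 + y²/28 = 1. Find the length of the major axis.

Center (0, 0). The larger denominator 66 sits under the x-term, so the major axis is horizontal; a² = 66, b² = 28.
a² = 66 so a = √66; the major axis has length 2a = 2√66.

2√66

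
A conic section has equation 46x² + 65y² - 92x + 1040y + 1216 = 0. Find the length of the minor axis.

Group the x- and y-terms: 46(x² - 2x) + 65(y² + 16y) = -1216
Completing the square gives 46(x - 1)² + 65(y + 8)² = -1216 + 46 + 4160 = 2990.
Dividing both sides by 2990: (x - 1)²/65 + (y + 8)²/46 = 1
Ellipse, center (1, -8), major axis horizontal; a² = 65, b² = 46.
b² = 46 so b = √46; the minor axis has length 2b = 2√46.

2√46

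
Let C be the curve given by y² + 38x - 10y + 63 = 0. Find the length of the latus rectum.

Only y is squared. Complete the square in y: (y - 5)² = -38(x + 1).
Vertex (-1, 5); 4p = -38 so p = -19/2. Opens left.
Latus rectum length = |4p| = 38.

38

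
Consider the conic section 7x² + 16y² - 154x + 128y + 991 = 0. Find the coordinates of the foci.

Collect terms: 7(x² - 22x) + 16(y² + 8y) = -991
7(x - 11)² + 16(y + 4)² = -991 + 847 + 256 = 112
Divide by 112: (x - 11)²/16 + (y + 4)²/7 = 1
Ellipse, center (11, -4), major axis horizontal; a² = 16, b² = 7.
c² = a² - b² = 16 - 7 = 9, so c = 3.
Foci lie on the horizontal axis through the center: (h ± c, k).

(8, -4) and (14, -4)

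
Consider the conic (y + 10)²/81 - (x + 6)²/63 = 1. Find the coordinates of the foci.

(-6, -22) and (-6, 2)

Center (-6, -10). The positive term is the y-term, so the transverse axis is vertical; a² = 81, b² = 63.
c² = a² + b² = 81 + 63 = 144, so c = 12.
Foci lie on the vertical axis through the center: (h, k ± c).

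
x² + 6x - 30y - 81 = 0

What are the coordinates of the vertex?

Only x is squared. Complete the square in x: (x + 3)² = 30(y + 3).
Vertex (-3, -3); 4p = 30 so p = 15/2. Opens up.

(-3, -3)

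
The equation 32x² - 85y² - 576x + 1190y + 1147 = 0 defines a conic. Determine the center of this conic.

Group: 32(x² - 18x) -85(y² - 14y) = -1147
Complete the square: 32(x - 9)² -85(y - 7)² = -1147 + 2592 - 4165 = -2720
Divide by -2720: (y - 7)²/32 - (x - 9)²/85 = 1
Hyperbola with center (9, 7).

(9, 7)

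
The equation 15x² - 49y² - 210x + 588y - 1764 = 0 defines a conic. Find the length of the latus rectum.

30/7

15(x² - 14x) -49(y² - 12y) = 1764
15(x - 7)² -49(y - 6)² = 1764 + 735 - 1764 = 735
Divide by 735: (x - 7)²/49 - (y - 6)²/15 = 1
Hyperbola, center (7, 6), transverse axis horizontal; a² = 49, b² = 15.
Latus rectum length = 2b²/a = 2·15/7 = 30/7.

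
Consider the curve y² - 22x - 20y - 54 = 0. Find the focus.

Only y is squared. Complete the square in y: (y - 10)² = 22(x + 7).
Vertex (-7, 10); 4p = 22 so p = 11/2. Opens right.
Focus is p units from the vertex along the axis: (h + p, k).

(-3/2, 10)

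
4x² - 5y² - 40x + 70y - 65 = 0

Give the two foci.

4(x² - 10x) -5(y² - 14y) = 65
Completing the square gives 4(x - 5)² -5(y - 7)² = 65 + 100 - 245 = -80.
Divide through by -80 to get (y - 7)²/16 - (x - 5)²/20 = 1.
Hyperbola, center (5, 7), transverse axis vertical; a² = 16, b² = 20.
c² = a² + b² = 16 + 20 = 36, so c = 6.
Foci lie on the vertical axis through the center: (h, k ± c).

(5, 1) and (5, 13)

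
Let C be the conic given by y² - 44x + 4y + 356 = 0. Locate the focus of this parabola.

(19, -2)

Only y is squared. Complete the square in y: (y + 2)² = 44(x - 8).
Vertex (8, -2); 4p = 44 so p = 11. Opens right.
Focus is p units from the vertex along the axis: (h + p, k).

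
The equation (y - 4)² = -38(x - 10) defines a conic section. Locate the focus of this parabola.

(1/2, 4)

Vertex (10, 4); 4p = -38 so p = -19/2. Opens left.
Focus is p units from the vertex along the axis: (h + p, k).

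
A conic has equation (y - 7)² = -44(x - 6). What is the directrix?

x = 17

Vertex (6, 7); 4p = -44 so p = -11. Opens left.
Directrix is the vertical line x = h − p = 6 − (-11) = 17.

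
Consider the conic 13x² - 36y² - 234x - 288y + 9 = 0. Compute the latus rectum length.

Collect terms: 13(x² - 18x) -36(y² + 8y) = -9
Completing the square gives 13(x - 9)² -36(y + 4)² = -9 + 1053 - 576 = 468.
Divide by 468: (x - 9)²/36 - (y + 4)²/13 = 1
Hyperbola, center (9, -4), transverse axis horizontal; a² = 36, b² = 13.
Latus rectum length = 2b²/a = 2·13/6 = 13/3.

13/3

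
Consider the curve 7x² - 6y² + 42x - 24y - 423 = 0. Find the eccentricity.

Collect terms: 7(x² + 6x) -6(y² + 4y) = 423
Completing the square gives 7(x + 3)² -6(y + 2)² = 423 + 63 - 24 = 462.
Divide by 462: (x + 3)²/66 - (y + 2)²/77 = 1
Hyperbola, center (-3, -2), transverse axis horizontal; a² = 66, b² = 77.
c² = a² + b² = 143, so c = √143.
e = c/a = √143/√66 = √78/6.

e = √78/6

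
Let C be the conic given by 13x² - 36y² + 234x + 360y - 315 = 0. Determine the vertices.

(-15, 5) and (-3, 5)

Collect terms: 13(x² + 18x) -36(y² - 10y) = 315
13(x + 9)² -36(y - 5)² = 315 + 1053 - 900 = 468
Divide by 468: (x + 9)²/36 - (y - 5)²/13 = 1
Hyperbola, center (-9, 5), transverse axis horizontal; a² = 36, b² = 13.
a = 6. Vertices at (h ± a, k).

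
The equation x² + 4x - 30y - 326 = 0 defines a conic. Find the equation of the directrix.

y = -37/2

Only x is squared. Complete the square in x: (x + 2)² = 30(y + 11).
Vertex (-2, -11); 4p = 30 so p = 15/2. Opens up.
Directrix is the horizontal line y = k − p = -11 − (15/2) = -37/2.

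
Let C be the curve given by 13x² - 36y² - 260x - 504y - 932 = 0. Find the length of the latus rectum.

13/3

Rearranging, 13(x² - 20x) -36(y² + 14y) = 932.
13(x - 10)² -36(y + 7)² = 932 + 1300 - 1764 = 468
Dividing both sides by 468: (x - 10)²/36 - (y + 7)²/13 = 1
Hyperbola, center (10, -7), transverse axis horizontal; a² = 36, b² = 13.
Latus rectum length = 2b²/a = 2·13/6 = 13/3.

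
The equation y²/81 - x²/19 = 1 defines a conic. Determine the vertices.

Center (0, 0). The positive term is the y-term, so the transverse axis is vertical; a² = 81, b² = 19.
a = 9. Vertices at (h, k ± a).

(0, -9) and (0, 9)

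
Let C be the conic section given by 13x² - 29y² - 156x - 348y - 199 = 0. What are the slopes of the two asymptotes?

Rearranging, 13(x² - 12x) -29(y² + 12y) = 199.
Complete the square: 13(x - 6)² -29(y + 6)² = 199 + 468 - 1044 = -377
Divide through by -377 to get (y + 6)²/13 - (x - 6)²/29 = 1.
Hyperbola, center (6, -6), transverse axis vertical; a² = 13, b² = 29.
For a vertical hyperbola the asymptotes have slope ±a/b.
Here that is ±√13/√29 = ±√377/29.

√377/29 and -√377/29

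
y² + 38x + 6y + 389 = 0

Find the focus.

(-39/2, -3)

Only y is squared. Complete the square in y: (y + 3)² = -38(x + 10).
Vertex (-10, -3); 4p = -38 so p = -19/2. Opens left.
Focus is p units from the vertex along the axis: (h + p, k).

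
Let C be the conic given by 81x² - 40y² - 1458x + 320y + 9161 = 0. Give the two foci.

81(x² - 18x) -40(y² - 8y) = -9161
Complete the square: 81(x - 9)² -40(y - 4)² = -9161 + 6561 - 640 = -3240
Dividing both sides by -3240: (y - 4)²/81 - (x - 9)²/40 = 1
Hyperbola, center (9, 4), transverse axis vertical; a² = 81, b² = 40.
c² = a² + b² = 81 + 40 = 121, so c = 11.
Foci lie on the vertical axis through the center: (h, k ± c).

(9, -7) and (9, 15)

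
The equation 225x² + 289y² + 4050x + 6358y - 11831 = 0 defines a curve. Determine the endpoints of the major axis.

(-26, -11) and (8, -11)

Collect terms: 225(x² + 18x) + 289(y² + 22y) = 11831
225(x + 9)² + 289(y + 11)² = 11831 + 18225 + 34969 = 65025
Dividing both sides by 65025: (x + 9)²/289 + (y + 11)²/225 = 1
Ellipse, center (-9, -11), major axis horizontal; a² = 289, b² = 225.
a = 17. Vertices at (h ± a, k).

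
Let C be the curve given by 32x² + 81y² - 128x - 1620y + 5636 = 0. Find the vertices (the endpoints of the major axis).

(-7, 10) and (11, 10)

Collect terms: 32(x² - 4x) + 81(y² - 20y) = -5636
Complete the square in x and y: 32(x - 2)² + 81(y - 10)² = -5636 + 128 + 8100 = 2592
Divide through by 2592 to get (x - 2)²/81 + (y - 10)²/32 = 1.
Ellipse, center (2, 10), major axis horizontal; a² = 81, b² = 32.
a = 9. Vertices at (h ± a, k).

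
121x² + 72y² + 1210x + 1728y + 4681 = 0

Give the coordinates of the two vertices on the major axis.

(-5, -23) and (-5, -1)

Group: 121(x² + 10x) + 72(y² + 24y) = -4681
Completing the square gives 121(x + 5)² + 72(y + 12)² = -4681 + 3025 + 10368 = 8712.
Divide by 8712: (x + 5)²/72 + (y + 12)²/121 = 1
Ellipse, center (-5, -12), major axis vertical; a² = 121, b² = 72.
a = 11. Vertices at (h, k ± a).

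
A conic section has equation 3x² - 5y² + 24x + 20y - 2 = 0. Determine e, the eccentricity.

Collect terms: 3(x² + 8x) -5(y² - 4y) = 2
Complete the square in x and y: 3(x + 4)² -5(y - 2)² = 2 + 48 - 20 = 30
Divide by 30: (x + 4)²/10 - (y - 2)²/6 = 1
Hyperbola, center (-4, 2), transverse axis horizontal; a² = 10, b² = 6.
c² = a² + b² = 16, so c = 4.
e = c/a = 4/√10 = 2√10/5.

e = 2√10/5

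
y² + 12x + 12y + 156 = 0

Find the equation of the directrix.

Only y is squared. Complete the square in y: (y + 6)² = -12(x + 10).
Vertex (-10, -6); 4p = -12 so p = -3. Opens left.
Directrix is the vertical line x = h − p = -10 − (-3) = -7.

x = -7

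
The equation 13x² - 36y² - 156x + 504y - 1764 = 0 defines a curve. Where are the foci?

Group the x- and y-terms: 13(x² - 12x) -36(y² - 14y) = 1764
Complete the square: 13(x - 6)² -36(y - 7)² = 1764 + 468 - 1764 = 468
Dividing both sides by 468: (x - 6)²/36 - (y - 7)²/13 = 1
Hyperbola, center (6, 7), transverse axis horizontal; a² = 36, b² = 13.
c² = a² + b² = 36 + 13 = 49, so c = 7.
Foci lie on the horizontal axis through the center: (h ± c, k).

(-1, 7) and (13, 7)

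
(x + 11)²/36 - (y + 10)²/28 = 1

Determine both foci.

(-19, -10) and (-3, -10)

Center (-11, -10). The positive term is the x-term, so the transverse axis is horizontal; a² = 36, b² = 28.
c² = a² + b² = 36 + 28 = 64, so c = 8.
Foci lie on the horizontal axis through the center: (h ± c, k).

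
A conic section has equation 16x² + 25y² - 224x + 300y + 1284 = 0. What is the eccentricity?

e = 3/5

Group: 16(x² - 14x) + 25(y² + 12y) = -1284
Complete the square in x and y: 16(x - 7)² + 25(y + 6)² = -1284 + 784 + 900 = 400
Dividing both sides by 400: (x - 7)²/25 + (y + 6)²/16 = 1
Ellipse, center (7, -6), major axis horizontal; a² = 25, b² = 16.
c² = a² - b² = 9, so c = 3.
e = c/a = 3/5.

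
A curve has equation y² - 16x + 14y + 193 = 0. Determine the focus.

(13, -7)

Only y is squared. Complete the square in y: (y + 7)² = 16(x - 9).
Vertex (9, -7); 4p = 16 so p = 4. Opens right.
Focus is p units from the vertex along the axis: (h + p, k).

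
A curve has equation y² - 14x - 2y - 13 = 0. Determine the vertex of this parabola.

(-1, 1)

Only y is squared. Complete the square in y: (y - 1)² = 14(x + 1).
Vertex (-1, 1); 4p = 14 so p = 7/2. Opens right.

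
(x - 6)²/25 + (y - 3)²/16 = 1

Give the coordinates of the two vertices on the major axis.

Center (6, 3). The larger denominator 25 sits under the x-term, so the major axis is horizontal; a² = 25, b² = 16.
a = 5. Vertices at (h ± a, k).

(1, 3) and (11, 3)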